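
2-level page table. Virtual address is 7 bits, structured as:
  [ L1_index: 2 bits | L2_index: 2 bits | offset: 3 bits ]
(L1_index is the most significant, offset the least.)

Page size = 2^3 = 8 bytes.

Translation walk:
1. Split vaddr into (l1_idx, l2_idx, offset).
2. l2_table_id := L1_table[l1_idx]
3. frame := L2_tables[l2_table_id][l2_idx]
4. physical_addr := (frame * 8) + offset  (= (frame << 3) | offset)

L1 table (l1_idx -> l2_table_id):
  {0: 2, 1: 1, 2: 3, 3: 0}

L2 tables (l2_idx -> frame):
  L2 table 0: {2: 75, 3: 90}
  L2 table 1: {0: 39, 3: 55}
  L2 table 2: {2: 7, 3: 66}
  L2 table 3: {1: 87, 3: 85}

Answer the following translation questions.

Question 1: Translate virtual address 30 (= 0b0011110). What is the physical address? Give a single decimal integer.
vaddr = 30 = 0b0011110
Split: l1_idx=0, l2_idx=3, offset=6
L1[0] = 2
L2[2][3] = 66
paddr = 66 * 8 + 6 = 534

Answer: 534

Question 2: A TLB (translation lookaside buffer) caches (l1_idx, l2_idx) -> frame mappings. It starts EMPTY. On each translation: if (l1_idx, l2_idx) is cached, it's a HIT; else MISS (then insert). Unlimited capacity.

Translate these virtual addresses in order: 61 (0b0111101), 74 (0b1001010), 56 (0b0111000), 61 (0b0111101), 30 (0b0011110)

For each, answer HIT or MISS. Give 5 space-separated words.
vaddr=61: (1,3) not in TLB -> MISS, insert
vaddr=74: (2,1) not in TLB -> MISS, insert
vaddr=56: (1,3) in TLB -> HIT
vaddr=61: (1,3) in TLB -> HIT
vaddr=30: (0,3) not in TLB -> MISS, insert

Answer: MISS MISS HIT HIT MISS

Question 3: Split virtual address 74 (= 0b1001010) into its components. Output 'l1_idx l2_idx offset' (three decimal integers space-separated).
Answer: 2 1 2

Derivation:
vaddr = 74 = 0b1001010
  top 2 bits -> l1_idx = 2
  next 2 bits -> l2_idx = 1
  bottom 3 bits -> offset = 2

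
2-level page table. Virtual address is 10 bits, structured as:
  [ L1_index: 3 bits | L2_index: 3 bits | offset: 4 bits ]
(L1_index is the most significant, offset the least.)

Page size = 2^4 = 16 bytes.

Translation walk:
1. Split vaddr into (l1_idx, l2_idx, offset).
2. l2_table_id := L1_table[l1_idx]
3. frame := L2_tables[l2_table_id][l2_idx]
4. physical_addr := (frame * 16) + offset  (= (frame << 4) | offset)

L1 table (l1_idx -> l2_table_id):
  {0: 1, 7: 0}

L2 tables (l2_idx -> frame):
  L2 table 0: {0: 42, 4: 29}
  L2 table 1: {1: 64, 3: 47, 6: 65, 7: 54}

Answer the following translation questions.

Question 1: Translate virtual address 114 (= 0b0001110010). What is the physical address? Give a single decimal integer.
vaddr = 114 = 0b0001110010
Split: l1_idx=0, l2_idx=7, offset=2
L1[0] = 1
L2[1][7] = 54
paddr = 54 * 16 + 2 = 866

Answer: 866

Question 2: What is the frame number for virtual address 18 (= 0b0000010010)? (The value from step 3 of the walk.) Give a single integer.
Answer: 64

Derivation:
vaddr = 18: l1_idx=0, l2_idx=1
L1[0] = 1; L2[1][1] = 64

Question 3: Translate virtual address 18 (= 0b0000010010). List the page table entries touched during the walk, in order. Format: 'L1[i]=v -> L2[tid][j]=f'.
vaddr = 18 = 0b0000010010
Split: l1_idx=0, l2_idx=1, offset=2

Answer: L1[0]=1 -> L2[1][1]=64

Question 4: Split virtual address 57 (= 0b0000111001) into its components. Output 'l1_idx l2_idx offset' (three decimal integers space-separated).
vaddr = 57 = 0b0000111001
  top 3 bits -> l1_idx = 0
  next 3 bits -> l2_idx = 3
  bottom 4 bits -> offset = 9

Answer: 0 3 9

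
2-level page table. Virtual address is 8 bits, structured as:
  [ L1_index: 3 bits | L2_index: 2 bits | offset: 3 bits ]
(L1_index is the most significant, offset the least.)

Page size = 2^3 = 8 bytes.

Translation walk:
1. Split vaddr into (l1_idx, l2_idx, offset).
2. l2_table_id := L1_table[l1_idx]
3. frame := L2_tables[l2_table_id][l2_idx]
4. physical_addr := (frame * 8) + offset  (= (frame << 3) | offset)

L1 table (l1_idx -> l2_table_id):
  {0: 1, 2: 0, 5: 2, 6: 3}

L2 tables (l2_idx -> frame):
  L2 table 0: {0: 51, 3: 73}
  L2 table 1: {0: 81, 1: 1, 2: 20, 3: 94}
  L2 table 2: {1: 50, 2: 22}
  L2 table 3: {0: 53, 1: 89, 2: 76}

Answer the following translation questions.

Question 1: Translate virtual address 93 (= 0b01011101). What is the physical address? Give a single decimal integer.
Answer: 589

Derivation:
vaddr = 93 = 0b01011101
Split: l1_idx=2, l2_idx=3, offset=5
L1[2] = 0
L2[0][3] = 73
paddr = 73 * 8 + 5 = 589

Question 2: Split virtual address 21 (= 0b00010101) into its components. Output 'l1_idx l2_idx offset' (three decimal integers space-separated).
vaddr = 21 = 0b00010101
  top 3 bits -> l1_idx = 0
  next 2 bits -> l2_idx = 2
  bottom 3 bits -> offset = 5

Answer: 0 2 5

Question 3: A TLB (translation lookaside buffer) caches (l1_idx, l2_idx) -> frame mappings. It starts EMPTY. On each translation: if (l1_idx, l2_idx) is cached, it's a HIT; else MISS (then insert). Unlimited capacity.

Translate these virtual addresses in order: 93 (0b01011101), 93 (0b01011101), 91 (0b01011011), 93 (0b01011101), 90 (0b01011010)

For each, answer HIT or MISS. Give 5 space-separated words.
Answer: MISS HIT HIT HIT HIT

Derivation:
vaddr=93: (2,3) not in TLB -> MISS, insert
vaddr=93: (2,3) in TLB -> HIT
vaddr=91: (2,3) in TLB -> HIT
vaddr=93: (2,3) in TLB -> HIT
vaddr=90: (2,3) in TLB -> HIT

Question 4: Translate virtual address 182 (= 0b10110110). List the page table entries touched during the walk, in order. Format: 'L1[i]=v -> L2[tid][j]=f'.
Answer: L1[5]=2 -> L2[2][2]=22

Derivation:
vaddr = 182 = 0b10110110
Split: l1_idx=5, l2_idx=2, offset=6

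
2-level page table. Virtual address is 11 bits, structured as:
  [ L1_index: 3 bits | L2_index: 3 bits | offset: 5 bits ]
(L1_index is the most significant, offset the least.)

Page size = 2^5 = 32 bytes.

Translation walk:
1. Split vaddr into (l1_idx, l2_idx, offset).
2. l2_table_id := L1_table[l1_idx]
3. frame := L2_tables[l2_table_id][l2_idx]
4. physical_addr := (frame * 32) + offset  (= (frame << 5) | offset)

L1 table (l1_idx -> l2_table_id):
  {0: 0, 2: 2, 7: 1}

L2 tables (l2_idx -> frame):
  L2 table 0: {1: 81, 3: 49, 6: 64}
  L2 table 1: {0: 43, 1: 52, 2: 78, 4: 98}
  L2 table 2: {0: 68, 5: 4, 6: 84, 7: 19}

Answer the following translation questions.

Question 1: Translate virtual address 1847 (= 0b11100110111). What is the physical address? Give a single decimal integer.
Answer: 1687

Derivation:
vaddr = 1847 = 0b11100110111
Split: l1_idx=7, l2_idx=1, offset=23
L1[7] = 1
L2[1][1] = 52
paddr = 52 * 32 + 23 = 1687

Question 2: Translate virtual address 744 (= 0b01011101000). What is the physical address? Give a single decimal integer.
Answer: 616

Derivation:
vaddr = 744 = 0b01011101000
Split: l1_idx=2, l2_idx=7, offset=8
L1[2] = 2
L2[2][7] = 19
paddr = 19 * 32 + 8 = 616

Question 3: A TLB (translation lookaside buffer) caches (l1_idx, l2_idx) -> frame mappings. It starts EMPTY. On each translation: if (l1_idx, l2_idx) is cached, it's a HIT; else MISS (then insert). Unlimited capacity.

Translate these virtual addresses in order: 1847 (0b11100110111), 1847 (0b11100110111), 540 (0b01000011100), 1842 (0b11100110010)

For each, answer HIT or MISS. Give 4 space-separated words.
Answer: MISS HIT MISS HIT

Derivation:
vaddr=1847: (7,1) not in TLB -> MISS, insert
vaddr=1847: (7,1) in TLB -> HIT
vaddr=540: (2,0) not in TLB -> MISS, insert
vaddr=1842: (7,1) in TLB -> HIT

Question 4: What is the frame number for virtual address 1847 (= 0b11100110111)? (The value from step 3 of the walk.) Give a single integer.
Answer: 52

Derivation:
vaddr = 1847: l1_idx=7, l2_idx=1
L1[7] = 1; L2[1][1] = 52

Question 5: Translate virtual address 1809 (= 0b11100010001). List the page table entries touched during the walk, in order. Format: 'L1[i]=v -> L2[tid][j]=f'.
vaddr = 1809 = 0b11100010001
Split: l1_idx=7, l2_idx=0, offset=17

Answer: L1[7]=1 -> L2[1][0]=43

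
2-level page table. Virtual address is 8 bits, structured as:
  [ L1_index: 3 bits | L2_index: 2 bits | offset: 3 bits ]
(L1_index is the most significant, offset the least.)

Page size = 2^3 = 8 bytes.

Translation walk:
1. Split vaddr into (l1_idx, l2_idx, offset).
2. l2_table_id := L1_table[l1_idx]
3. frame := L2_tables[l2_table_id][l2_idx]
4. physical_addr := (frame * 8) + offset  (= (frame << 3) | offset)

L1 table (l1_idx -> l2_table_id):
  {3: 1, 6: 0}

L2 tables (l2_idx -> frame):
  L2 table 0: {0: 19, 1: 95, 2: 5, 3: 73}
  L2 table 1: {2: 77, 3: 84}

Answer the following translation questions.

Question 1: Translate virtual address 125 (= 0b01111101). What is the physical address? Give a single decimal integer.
Answer: 677

Derivation:
vaddr = 125 = 0b01111101
Split: l1_idx=3, l2_idx=3, offset=5
L1[3] = 1
L2[1][3] = 84
paddr = 84 * 8 + 5 = 677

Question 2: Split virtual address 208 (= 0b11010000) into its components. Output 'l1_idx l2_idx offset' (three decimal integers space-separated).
vaddr = 208 = 0b11010000
  top 3 bits -> l1_idx = 6
  next 2 bits -> l2_idx = 2
  bottom 3 bits -> offset = 0

Answer: 6 2 0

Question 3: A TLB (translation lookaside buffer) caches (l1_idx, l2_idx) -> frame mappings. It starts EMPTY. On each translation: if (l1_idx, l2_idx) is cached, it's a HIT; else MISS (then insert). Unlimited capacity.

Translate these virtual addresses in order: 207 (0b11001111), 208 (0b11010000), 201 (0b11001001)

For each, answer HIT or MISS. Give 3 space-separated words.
vaddr=207: (6,1) not in TLB -> MISS, insert
vaddr=208: (6,2) not in TLB -> MISS, insert
vaddr=201: (6,1) in TLB -> HIT

Answer: MISS MISS HIT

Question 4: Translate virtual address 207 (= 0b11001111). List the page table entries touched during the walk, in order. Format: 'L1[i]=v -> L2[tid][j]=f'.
vaddr = 207 = 0b11001111
Split: l1_idx=6, l2_idx=1, offset=7

Answer: L1[6]=0 -> L2[0][1]=95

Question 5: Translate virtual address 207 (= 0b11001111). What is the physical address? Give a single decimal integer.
Answer: 767

Derivation:
vaddr = 207 = 0b11001111
Split: l1_idx=6, l2_idx=1, offset=7
L1[6] = 0
L2[0][1] = 95
paddr = 95 * 8 + 7 = 767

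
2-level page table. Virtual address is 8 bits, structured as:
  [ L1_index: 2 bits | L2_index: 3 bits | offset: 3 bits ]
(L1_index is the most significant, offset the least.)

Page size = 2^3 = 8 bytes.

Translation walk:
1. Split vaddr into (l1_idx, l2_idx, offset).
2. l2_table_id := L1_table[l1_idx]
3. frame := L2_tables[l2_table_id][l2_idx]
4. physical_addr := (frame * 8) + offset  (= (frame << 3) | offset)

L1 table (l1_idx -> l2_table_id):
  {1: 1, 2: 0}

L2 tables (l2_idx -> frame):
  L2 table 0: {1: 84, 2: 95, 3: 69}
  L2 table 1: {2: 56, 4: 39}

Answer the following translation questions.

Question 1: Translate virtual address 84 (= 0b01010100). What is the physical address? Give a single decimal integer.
Answer: 452

Derivation:
vaddr = 84 = 0b01010100
Split: l1_idx=1, l2_idx=2, offset=4
L1[1] = 1
L2[1][2] = 56
paddr = 56 * 8 + 4 = 452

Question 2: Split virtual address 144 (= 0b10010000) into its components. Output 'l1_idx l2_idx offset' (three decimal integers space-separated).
vaddr = 144 = 0b10010000
  top 2 bits -> l1_idx = 2
  next 3 bits -> l2_idx = 2
  bottom 3 bits -> offset = 0

Answer: 2 2 0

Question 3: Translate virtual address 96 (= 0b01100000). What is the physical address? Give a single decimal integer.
Answer: 312

Derivation:
vaddr = 96 = 0b01100000
Split: l1_idx=1, l2_idx=4, offset=0
L1[1] = 1
L2[1][4] = 39
paddr = 39 * 8 + 0 = 312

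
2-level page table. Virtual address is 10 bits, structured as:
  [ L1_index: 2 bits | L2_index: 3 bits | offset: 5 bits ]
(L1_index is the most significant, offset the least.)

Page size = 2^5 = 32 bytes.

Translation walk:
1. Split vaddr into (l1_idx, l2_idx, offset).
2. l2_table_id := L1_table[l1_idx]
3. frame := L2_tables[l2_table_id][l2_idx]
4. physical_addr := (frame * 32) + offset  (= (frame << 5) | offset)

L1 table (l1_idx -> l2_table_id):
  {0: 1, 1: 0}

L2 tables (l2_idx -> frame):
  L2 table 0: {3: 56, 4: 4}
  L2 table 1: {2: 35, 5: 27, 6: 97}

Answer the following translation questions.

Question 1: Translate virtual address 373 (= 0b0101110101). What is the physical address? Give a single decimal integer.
vaddr = 373 = 0b0101110101
Split: l1_idx=1, l2_idx=3, offset=21
L1[1] = 0
L2[0][3] = 56
paddr = 56 * 32 + 21 = 1813

Answer: 1813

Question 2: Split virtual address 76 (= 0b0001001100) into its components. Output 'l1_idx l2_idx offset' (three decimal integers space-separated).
vaddr = 76 = 0b0001001100
  top 2 bits -> l1_idx = 0
  next 3 bits -> l2_idx = 2
  bottom 5 bits -> offset = 12

Answer: 0 2 12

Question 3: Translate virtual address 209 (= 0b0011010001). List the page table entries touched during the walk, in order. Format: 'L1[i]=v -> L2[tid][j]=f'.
Answer: L1[0]=1 -> L2[1][6]=97

Derivation:
vaddr = 209 = 0b0011010001
Split: l1_idx=0, l2_idx=6, offset=17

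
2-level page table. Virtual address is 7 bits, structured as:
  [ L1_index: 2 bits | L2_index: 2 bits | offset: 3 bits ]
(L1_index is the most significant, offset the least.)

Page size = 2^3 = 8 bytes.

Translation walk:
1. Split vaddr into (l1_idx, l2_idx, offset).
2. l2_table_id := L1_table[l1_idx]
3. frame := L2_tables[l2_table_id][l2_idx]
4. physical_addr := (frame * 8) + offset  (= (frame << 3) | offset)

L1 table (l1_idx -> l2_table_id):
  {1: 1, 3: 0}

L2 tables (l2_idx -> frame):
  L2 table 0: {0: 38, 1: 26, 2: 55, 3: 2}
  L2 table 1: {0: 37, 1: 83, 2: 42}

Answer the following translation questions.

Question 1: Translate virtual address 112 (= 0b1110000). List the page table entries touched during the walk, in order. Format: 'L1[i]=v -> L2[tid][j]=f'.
vaddr = 112 = 0b1110000
Split: l1_idx=3, l2_idx=2, offset=0

Answer: L1[3]=0 -> L2[0][2]=55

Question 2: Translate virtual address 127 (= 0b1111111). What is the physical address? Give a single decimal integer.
Answer: 23

Derivation:
vaddr = 127 = 0b1111111
Split: l1_idx=3, l2_idx=3, offset=7
L1[3] = 0
L2[0][3] = 2
paddr = 2 * 8 + 7 = 23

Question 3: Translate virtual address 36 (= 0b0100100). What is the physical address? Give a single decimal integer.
Answer: 300

Derivation:
vaddr = 36 = 0b0100100
Split: l1_idx=1, l2_idx=0, offset=4
L1[1] = 1
L2[1][0] = 37
paddr = 37 * 8 + 4 = 300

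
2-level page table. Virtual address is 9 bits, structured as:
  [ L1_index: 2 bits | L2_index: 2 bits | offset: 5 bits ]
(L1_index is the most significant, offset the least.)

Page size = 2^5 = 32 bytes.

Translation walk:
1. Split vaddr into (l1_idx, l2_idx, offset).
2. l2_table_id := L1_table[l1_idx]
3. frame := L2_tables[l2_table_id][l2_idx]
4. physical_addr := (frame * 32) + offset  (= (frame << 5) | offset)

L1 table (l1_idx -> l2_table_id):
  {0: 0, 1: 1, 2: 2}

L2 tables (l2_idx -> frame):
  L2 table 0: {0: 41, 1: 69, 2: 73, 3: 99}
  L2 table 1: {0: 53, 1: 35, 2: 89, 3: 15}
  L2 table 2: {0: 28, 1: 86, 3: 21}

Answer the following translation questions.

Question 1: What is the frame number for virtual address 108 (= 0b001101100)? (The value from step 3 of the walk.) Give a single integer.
vaddr = 108: l1_idx=0, l2_idx=3
L1[0] = 0; L2[0][3] = 99

Answer: 99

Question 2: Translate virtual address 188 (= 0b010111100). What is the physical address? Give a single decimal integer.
Answer: 1148

Derivation:
vaddr = 188 = 0b010111100
Split: l1_idx=1, l2_idx=1, offset=28
L1[1] = 1
L2[1][1] = 35
paddr = 35 * 32 + 28 = 1148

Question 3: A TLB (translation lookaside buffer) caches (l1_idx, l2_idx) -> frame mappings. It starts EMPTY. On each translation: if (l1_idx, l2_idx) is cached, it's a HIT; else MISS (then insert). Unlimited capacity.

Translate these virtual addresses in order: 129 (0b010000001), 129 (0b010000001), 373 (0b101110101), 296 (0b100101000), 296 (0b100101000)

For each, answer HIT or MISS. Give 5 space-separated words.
Answer: MISS HIT MISS MISS HIT

Derivation:
vaddr=129: (1,0) not in TLB -> MISS, insert
vaddr=129: (1,0) in TLB -> HIT
vaddr=373: (2,3) not in TLB -> MISS, insert
vaddr=296: (2,1) not in TLB -> MISS, insert
vaddr=296: (2,1) in TLB -> HIT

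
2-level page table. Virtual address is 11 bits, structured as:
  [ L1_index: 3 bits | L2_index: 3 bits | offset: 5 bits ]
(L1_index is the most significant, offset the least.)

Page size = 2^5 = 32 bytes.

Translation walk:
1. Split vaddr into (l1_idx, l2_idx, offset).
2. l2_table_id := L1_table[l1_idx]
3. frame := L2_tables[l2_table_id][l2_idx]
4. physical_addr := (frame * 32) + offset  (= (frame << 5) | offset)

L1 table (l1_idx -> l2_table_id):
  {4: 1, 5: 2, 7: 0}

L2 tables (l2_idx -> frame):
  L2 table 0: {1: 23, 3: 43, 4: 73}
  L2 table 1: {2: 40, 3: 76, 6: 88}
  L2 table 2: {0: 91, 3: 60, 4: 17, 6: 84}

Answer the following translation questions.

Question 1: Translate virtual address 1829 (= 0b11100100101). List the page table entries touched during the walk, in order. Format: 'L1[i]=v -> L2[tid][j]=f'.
vaddr = 1829 = 0b11100100101
Split: l1_idx=7, l2_idx=1, offset=5

Answer: L1[7]=0 -> L2[0][1]=23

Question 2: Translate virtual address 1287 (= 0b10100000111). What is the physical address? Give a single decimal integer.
Answer: 2919

Derivation:
vaddr = 1287 = 0b10100000111
Split: l1_idx=5, l2_idx=0, offset=7
L1[5] = 2
L2[2][0] = 91
paddr = 91 * 32 + 7 = 2919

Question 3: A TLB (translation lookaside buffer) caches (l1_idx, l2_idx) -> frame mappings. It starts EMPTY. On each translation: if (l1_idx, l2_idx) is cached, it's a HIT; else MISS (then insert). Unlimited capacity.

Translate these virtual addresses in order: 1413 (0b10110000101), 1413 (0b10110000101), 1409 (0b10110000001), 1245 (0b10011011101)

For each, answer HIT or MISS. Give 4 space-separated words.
Answer: MISS HIT HIT MISS

Derivation:
vaddr=1413: (5,4) not in TLB -> MISS, insert
vaddr=1413: (5,4) in TLB -> HIT
vaddr=1409: (5,4) in TLB -> HIT
vaddr=1245: (4,6) not in TLB -> MISS, insert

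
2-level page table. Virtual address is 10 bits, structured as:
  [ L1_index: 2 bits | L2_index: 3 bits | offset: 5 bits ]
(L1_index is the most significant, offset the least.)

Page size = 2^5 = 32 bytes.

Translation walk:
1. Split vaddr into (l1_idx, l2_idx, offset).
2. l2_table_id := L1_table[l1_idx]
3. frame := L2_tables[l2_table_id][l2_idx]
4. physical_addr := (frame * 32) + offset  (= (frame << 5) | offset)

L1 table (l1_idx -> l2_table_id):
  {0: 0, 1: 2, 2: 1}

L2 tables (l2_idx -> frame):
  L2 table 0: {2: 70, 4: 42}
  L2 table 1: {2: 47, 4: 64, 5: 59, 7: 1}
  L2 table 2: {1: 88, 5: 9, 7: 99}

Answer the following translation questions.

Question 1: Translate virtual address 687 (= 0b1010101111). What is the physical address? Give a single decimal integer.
Answer: 1903

Derivation:
vaddr = 687 = 0b1010101111
Split: l1_idx=2, l2_idx=5, offset=15
L1[2] = 1
L2[1][5] = 59
paddr = 59 * 32 + 15 = 1903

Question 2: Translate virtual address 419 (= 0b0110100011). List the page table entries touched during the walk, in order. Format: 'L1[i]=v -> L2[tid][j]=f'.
vaddr = 419 = 0b0110100011
Split: l1_idx=1, l2_idx=5, offset=3

Answer: L1[1]=2 -> L2[2][5]=9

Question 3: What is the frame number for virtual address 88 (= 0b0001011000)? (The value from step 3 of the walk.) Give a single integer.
Answer: 70

Derivation:
vaddr = 88: l1_idx=0, l2_idx=2
L1[0] = 0; L2[0][2] = 70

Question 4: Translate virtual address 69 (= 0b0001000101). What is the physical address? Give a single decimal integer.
Answer: 2245

Derivation:
vaddr = 69 = 0b0001000101
Split: l1_idx=0, l2_idx=2, offset=5
L1[0] = 0
L2[0][2] = 70
paddr = 70 * 32 + 5 = 2245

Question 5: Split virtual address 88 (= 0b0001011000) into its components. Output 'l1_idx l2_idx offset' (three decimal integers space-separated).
Answer: 0 2 24

Derivation:
vaddr = 88 = 0b0001011000
  top 2 bits -> l1_idx = 0
  next 3 bits -> l2_idx = 2
  bottom 5 bits -> offset = 24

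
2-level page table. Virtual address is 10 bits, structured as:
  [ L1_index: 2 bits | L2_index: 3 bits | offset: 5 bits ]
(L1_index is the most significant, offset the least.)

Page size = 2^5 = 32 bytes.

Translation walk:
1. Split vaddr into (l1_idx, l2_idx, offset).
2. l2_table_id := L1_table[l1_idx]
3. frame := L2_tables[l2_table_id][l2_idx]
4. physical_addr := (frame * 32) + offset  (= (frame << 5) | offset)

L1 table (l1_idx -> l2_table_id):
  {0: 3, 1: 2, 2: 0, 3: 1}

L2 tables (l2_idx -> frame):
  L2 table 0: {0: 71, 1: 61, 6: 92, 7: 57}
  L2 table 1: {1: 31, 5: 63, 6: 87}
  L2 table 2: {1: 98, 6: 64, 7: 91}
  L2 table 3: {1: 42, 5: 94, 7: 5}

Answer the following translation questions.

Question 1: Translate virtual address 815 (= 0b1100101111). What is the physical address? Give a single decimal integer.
Answer: 1007

Derivation:
vaddr = 815 = 0b1100101111
Split: l1_idx=3, l2_idx=1, offset=15
L1[3] = 1
L2[1][1] = 31
paddr = 31 * 32 + 15 = 1007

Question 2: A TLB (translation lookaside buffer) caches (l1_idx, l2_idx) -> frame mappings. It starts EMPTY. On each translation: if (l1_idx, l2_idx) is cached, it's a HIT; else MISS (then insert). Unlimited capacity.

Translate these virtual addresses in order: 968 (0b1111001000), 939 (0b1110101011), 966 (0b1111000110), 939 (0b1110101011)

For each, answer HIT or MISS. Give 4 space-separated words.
Answer: MISS MISS HIT HIT

Derivation:
vaddr=968: (3,6) not in TLB -> MISS, insert
vaddr=939: (3,5) not in TLB -> MISS, insert
vaddr=966: (3,6) in TLB -> HIT
vaddr=939: (3,5) in TLB -> HIT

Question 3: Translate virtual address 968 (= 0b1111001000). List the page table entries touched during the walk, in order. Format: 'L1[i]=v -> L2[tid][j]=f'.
Answer: L1[3]=1 -> L2[1][6]=87

Derivation:
vaddr = 968 = 0b1111001000
Split: l1_idx=3, l2_idx=6, offset=8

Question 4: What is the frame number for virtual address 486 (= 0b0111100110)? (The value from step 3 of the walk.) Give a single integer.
vaddr = 486: l1_idx=1, l2_idx=7
L1[1] = 2; L2[2][7] = 91

Answer: 91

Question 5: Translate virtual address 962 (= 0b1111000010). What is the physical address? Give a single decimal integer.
Answer: 2786

Derivation:
vaddr = 962 = 0b1111000010
Split: l1_idx=3, l2_idx=6, offset=2
L1[3] = 1
L2[1][6] = 87
paddr = 87 * 32 + 2 = 2786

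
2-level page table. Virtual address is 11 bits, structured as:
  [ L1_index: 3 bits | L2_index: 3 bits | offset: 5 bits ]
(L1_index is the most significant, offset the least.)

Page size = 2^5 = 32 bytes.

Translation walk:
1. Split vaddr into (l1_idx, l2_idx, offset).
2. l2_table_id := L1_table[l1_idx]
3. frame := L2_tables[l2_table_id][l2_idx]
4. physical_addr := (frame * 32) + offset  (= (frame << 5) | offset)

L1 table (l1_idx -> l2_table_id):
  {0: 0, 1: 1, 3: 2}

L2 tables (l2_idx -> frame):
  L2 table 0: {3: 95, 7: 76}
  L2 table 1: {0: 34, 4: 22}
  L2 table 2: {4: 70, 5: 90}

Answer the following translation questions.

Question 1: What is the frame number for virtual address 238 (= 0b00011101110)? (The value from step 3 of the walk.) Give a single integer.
vaddr = 238: l1_idx=0, l2_idx=7
L1[0] = 0; L2[0][7] = 76

Answer: 76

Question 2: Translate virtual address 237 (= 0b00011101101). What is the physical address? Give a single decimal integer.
vaddr = 237 = 0b00011101101
Split: l1_idx=0, l2_idx=7, offset=13
L1[0] = 0
L2[0][7] = 76
paddr = 76 * 32 + 13 = 2445

Answer: 2445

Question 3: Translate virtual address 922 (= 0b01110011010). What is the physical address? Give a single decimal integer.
Answer: 2266

Derivation:
vaddr = 922 = 0b01110011010
Split: l1_idx=3, l2_idx=4, offset=26
L1[3] = 2
L2[2][4] = 70
paddr = 70 * 32 + 26 = 2266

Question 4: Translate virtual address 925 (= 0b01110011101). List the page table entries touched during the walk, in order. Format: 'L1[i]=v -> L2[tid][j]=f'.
Answer: L1[3]=2 -> L2[2][4]=70

Derivation:
vaddr = 925 = 0b01110011101
Split: l1_idx=3, l2_idx=4, offset=29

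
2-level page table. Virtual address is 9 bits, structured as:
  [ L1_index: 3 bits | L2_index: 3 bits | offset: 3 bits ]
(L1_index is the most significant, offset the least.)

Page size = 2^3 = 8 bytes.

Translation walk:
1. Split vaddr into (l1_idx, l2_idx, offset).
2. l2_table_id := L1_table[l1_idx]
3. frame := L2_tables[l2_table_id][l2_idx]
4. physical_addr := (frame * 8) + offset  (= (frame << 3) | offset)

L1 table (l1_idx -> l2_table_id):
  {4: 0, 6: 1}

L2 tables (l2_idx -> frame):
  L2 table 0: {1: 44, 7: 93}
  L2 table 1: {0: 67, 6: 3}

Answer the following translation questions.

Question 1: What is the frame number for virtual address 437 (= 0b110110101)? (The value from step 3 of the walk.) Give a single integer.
vaddr = 437: l1_idx=6, l2_idx=6
L1[6] = 1; L2[1][6] = 3

Answer: 3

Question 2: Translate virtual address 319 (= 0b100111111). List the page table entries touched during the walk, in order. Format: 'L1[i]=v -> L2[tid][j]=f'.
Answer: L1[4]=0 -> L2[0][7]=93

Derivation:
vaddr = 319 = 0b100111111
Split: l1_idx=4, l2_idx=7, offset=7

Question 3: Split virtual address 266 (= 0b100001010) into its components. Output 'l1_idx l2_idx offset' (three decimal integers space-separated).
Answer: 4 1 2

Derivation:
vaddr = 266 = 0b100001010
  top 3 bits -> l1_idx = 4
  next 3 bits -> l2_idx = 1
  bottom 3 bits -> offset = 2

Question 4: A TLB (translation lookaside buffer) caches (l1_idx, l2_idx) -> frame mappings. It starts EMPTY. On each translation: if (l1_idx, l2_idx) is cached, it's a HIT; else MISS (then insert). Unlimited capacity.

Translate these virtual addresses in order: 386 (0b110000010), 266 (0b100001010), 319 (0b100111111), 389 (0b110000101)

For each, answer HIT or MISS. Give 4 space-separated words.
Answer: MISS MISS MISS HIT

Derivation:
vaddr=386: (6,0) not in TLB -> MISS, insert
vaddr=266: (4,1) not in TLB -> MISS, insert
vaddr=319: (4,7) not in TLB -> MISS, insert
vaddr=389: (6,0) in TLB -> HIT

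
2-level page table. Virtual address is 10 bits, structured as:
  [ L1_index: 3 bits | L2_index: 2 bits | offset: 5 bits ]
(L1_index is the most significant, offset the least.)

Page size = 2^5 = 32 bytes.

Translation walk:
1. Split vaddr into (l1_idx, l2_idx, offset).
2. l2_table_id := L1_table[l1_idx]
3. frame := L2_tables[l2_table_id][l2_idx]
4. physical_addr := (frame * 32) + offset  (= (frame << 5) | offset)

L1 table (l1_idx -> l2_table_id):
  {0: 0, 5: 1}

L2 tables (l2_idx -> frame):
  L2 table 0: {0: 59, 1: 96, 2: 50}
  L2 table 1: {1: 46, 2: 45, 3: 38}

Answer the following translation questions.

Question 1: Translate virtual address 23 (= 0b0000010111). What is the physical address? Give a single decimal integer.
Answer: 1911

Derivation:
vaddr = 23 = 0b0000010111
Split: l1_idx=0, l2_idx=0, offset=23
L1[0] = 0
L2[0][0] = 59
paddr = 59 * 32 + 23 = 1911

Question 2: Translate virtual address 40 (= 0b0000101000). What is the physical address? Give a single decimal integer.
vaddr = 40 = 0b0000101000
Split: l1_idx=0, l2_idx=1, offset=8
L1[0] = 0
L2[0][1] = 96
paddr = 96 * 32 + 8 = 3080

Answer: 3080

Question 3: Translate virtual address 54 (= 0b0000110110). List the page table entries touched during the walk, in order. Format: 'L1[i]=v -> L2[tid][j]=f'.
Answer: L1[0]=0 -> L2[0][1]=96

Derivation:
vaddr = 54 = 0b0000110110
Split: l1_idx=0, l2_idx=1, offset=22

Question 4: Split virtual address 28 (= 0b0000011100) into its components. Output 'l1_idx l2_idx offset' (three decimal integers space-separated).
vaddr = 28 = 0b0000011100
  top 3 bits -> l1_idx = 0
  next 2 bits -> l2_idx = 0
  bottom 5 bits -> offset = 28

Answer: 0 0 28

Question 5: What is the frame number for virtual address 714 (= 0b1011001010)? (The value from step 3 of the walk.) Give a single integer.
vaddr = 714: l1_idx=5, l2_idx=2
L1[5] = 1; L2[1][2] = 45

Answer: 45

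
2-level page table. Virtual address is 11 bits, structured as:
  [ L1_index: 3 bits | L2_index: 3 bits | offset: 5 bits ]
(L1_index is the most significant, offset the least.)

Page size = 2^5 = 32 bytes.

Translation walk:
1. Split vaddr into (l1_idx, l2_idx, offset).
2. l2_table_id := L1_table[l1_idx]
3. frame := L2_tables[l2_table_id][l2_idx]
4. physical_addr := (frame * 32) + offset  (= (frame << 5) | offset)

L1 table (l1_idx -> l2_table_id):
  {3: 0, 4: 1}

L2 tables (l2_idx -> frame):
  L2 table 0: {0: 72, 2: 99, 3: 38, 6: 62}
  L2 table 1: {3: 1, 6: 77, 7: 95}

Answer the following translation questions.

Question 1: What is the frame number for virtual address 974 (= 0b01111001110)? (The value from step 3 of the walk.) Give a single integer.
vaddr = 974: l1_idx=3, l2_idx=6
L1[3] = 0; L2[0][6] = 62

Answer: 62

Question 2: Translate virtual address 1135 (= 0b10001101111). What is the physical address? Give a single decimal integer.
vaddr = 1135 = 0b10001101111
Split: l1_idx=4, l2_idx=3, offset=15
L1[4] = 1
L2[1][3] = 1
paddr = 1 * 32 + 15 = 47

Answer: 47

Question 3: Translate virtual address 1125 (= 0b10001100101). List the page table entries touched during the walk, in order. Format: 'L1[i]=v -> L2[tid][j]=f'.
vaddr = 1125 = 0b10001100101
Split: l1_idx=4, l2_idx=3, offset=5

Answer: L1[4]=1 -> L2[1][3]=1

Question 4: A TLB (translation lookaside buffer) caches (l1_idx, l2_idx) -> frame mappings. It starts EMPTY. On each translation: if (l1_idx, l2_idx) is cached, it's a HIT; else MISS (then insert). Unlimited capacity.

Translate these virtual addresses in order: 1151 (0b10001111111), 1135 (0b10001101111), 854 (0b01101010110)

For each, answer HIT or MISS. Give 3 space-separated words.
Answer: MISS HIT MISS

Derivation:
vaddr=1151: (4,3) not in TLB -> MISS, insert
vaddr=1135: (4,3) in TLB -> HIT
vaddr=854: (3,2) not in TLB -> MISS, insert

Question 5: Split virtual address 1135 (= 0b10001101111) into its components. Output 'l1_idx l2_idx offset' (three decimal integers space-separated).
vaddr = 1135 = 0b10001101111
  top 3 bits -> l1_idx = 4
  next 3 bits -> l2_idx = 3
  bottom 5 bits -> offset = 15

Answer: 4 3 15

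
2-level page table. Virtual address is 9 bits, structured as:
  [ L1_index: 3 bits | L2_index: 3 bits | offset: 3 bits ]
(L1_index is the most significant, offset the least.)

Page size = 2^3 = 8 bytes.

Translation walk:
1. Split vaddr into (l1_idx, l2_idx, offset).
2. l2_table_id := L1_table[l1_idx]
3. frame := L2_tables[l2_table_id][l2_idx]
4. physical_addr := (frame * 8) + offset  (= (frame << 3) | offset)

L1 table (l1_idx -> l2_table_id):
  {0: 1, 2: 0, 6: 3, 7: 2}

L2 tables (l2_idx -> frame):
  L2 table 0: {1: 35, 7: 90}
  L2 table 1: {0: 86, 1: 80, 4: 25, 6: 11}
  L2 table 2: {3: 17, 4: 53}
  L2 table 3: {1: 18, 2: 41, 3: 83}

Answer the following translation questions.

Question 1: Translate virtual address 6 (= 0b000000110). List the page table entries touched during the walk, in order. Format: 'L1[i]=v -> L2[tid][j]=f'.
Answer: L1[0]=1 -> L2[1][0]=86

Derivation:
vaddr = 6 = 0b000000110
Split: l1_idx=0, l2_idx=0, offset=6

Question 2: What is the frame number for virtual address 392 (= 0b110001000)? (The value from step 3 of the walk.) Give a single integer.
Answer: 18

Derivation:
vaddr = 392: l1_idx=6, l2_idx=1
L1[6] = 3; L2[3][1] = 18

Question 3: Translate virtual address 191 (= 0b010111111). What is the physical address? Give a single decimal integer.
vaddr = 191 = 0b010111111
Split: l1_idx=2, l2_idx=7, offset=7
L1[2] = 0
L2[0][7] = 90
paddr = 90 * 8 + 7 = 727

Answer: 727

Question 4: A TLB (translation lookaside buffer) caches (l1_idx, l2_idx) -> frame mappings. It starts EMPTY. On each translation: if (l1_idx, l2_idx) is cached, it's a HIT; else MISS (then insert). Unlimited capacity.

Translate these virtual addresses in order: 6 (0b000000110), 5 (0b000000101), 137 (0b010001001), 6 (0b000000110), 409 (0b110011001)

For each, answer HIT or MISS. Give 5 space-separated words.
Answer: MISS HIT MISS HIT MISS

Derivation:
vaddr=6: (0,0) not in TLB -> MISS, insert
vaddr=5: (0,0) in TLB -> HIT
vaddr=137: (2,1) not in TLB -> MISS, insert
vaddr=6: (0,0) in TLB -> HIT
vaddr=409: (6,3) not in TLB -> MISS, insert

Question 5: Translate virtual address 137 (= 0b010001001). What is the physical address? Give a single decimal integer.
Answer: 281

Derivation:
vaddr = 137 = 0b010001001
Split: l1_idx=2, l2_idx=1, offset=1
L1[2] = 0
L2[0][1] = 35
paddr = 35 * 8 + 1 = 281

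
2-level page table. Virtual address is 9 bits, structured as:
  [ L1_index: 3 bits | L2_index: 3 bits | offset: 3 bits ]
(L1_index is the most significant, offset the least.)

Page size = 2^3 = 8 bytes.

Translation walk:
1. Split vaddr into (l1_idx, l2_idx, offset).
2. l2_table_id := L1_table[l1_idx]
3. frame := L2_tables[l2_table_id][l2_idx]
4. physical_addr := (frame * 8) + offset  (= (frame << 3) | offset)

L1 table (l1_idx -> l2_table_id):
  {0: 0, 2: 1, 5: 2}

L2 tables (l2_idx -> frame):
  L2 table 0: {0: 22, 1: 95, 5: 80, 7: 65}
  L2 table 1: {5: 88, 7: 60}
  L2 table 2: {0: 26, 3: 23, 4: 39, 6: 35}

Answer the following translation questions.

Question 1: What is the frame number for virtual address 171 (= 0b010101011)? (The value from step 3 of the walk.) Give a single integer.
Answer: 88

Derivation:
vaddr = 171: l1_idx=2, l2_idx=5
L1[2] = 1; L2[1][5] = 88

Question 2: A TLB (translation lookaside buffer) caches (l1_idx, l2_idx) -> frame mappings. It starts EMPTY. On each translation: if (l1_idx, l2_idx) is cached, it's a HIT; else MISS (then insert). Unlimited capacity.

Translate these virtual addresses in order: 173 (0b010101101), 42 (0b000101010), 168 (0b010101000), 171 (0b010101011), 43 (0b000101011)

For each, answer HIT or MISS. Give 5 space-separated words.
vaddr=173: (2,5) not in TLB -> MISS, insert
vaddr=42: (0,5) not in TLB -> MISS, insert
vaddr=168: (2,5) in TLB -> HIT
vaddr=171: (2,5) in TLB -> HIT
vaddr=43: (0,5) in TLB -> HIT

Answer: MISS MISS HIT HIT HIT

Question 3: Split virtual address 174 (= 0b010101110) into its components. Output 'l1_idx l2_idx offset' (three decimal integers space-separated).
Answer: 2 5 6

Derivation:
vaddr = 174 = 0b010101110
  top 3 bits -> l1_idx = 2
  next 3 bits -> l2_idx = 5
  bottom 3 bits -> offset = 6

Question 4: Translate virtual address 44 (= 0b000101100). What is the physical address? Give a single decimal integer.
vaddr = 44 = 0b000101100
Split: l1_idx=0, l2_idx=5, offset=4
L1[0] = 0
L2[0][5] = 80
paddr = 80 * 8 + 4 = 644

Answer: 644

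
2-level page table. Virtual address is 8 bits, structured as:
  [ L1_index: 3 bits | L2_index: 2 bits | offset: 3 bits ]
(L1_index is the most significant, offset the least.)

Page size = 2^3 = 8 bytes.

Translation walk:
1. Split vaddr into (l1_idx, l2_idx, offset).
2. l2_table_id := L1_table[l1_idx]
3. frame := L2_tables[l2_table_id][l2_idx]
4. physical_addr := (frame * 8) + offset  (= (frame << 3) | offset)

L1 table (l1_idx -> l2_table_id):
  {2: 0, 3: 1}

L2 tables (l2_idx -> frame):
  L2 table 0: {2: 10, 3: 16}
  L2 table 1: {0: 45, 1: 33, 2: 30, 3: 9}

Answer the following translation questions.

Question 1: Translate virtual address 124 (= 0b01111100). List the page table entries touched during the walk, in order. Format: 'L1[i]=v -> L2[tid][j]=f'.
Answer: L1[3]=1 -> L2[1][3]=9

Derivation:
vaddr = 124 = 0b01111100
Split: l1_idx=3, l2_idx=3, offset=4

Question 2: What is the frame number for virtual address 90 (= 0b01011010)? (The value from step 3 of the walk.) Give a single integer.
Answer: 16

Derivation:
vaddr = 90: l1_idx=2, l2_idx=3
L1[2] = 0; L2[0][3] = 16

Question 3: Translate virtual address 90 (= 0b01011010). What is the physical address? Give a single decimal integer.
vaddr = 90 = 0b01011010
Split: l1_idx=2, l2_idx=3, offset=2
L1[2] = 0
L2[0][3] = 16
paddr = 16 * 8 + 2 = 130

Answer: 130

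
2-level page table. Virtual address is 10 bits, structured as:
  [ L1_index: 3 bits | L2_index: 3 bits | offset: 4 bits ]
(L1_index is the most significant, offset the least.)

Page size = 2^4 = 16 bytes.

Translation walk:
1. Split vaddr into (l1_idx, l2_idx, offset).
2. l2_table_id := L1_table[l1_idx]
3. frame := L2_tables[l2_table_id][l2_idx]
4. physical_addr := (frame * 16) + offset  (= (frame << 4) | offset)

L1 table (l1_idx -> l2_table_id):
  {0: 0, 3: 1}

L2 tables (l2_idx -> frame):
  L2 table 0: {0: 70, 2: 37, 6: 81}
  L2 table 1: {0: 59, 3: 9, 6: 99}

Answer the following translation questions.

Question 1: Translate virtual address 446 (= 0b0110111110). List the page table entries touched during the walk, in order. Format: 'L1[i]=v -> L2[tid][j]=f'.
Answer: L1[3]=1 -> L2[1][3]=9

Derivation:
vaddr = 446 = 0b0110111110
Split: l1_idx=3, l2_idx=3, offset=14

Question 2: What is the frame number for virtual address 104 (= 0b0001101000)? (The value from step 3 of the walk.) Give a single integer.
vaddr = 104: l1_idx=0, l2_idx=6
L1[0] = 0; L2[0][6] = 81

Answer: 81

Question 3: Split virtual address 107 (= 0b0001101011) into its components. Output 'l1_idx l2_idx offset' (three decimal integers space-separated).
vaddr = 107 = 0b0001101011
  top 3 bits -> l1_idx = 0
  next 3 bits -> l2_idx = 6
  bottom 4 bits -> offset = 11

Answer: 0 6 11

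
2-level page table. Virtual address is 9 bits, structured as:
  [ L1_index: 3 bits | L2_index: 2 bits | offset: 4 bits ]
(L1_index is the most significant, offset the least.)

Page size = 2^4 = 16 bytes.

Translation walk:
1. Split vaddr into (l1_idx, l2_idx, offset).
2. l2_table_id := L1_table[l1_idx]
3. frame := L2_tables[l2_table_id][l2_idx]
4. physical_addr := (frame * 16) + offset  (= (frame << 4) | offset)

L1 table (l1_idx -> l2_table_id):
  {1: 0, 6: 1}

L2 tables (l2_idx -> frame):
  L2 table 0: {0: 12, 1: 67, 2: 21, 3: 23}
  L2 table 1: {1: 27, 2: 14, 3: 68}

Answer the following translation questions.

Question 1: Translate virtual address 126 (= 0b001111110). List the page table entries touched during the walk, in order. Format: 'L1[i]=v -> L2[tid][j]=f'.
Answer: L1[1]=0 -> L2[0][3]=23

Derivation:
vaddr = 126 = 0b001111110
Split: l1_idx=1, l2_idx=3, offset=14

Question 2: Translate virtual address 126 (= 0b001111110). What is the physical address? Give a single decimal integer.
Answer: 382

Derivation:
vaddr = 126 = 0b001111110
Split: l1_idx=1, l2_idx=3, offset=14
L1[1] = 0
L2[0][3] = 23
paddr = 23 * 16 + 14 = 382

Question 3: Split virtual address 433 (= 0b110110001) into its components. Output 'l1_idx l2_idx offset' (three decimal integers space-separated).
vaddr = 433 = 0b110110001
  top 3 bits -> l1_idx = 6
  next 2 bits -> l2_idx = 3
  bottom 4 bits -> offset = 1

Answer: 6 3 1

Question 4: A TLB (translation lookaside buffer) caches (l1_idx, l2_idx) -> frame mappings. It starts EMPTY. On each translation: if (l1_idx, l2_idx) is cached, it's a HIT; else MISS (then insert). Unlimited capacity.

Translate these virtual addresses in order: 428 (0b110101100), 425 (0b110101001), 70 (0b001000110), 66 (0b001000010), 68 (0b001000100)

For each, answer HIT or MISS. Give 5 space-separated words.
vaddr=428: (6,2) not in TLB -> MISS, insert
vaddr=425: (6,2) in TLB -> HIT
vaddr=70: (1,0) not in TLB -> MISS, insert
vaddr=66: (1,0) in TLB -> HIT
vaddr=68: (1,0) in TLB -> HIT

Answer: MISS HIT MISS HIT HIT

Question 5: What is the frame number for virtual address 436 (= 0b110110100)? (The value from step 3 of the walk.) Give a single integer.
Answer: 68

Derivation:
vaddr = 436: l1_idx=6, l2_idx=3
L1[6] = 1; L2[1][3] = 68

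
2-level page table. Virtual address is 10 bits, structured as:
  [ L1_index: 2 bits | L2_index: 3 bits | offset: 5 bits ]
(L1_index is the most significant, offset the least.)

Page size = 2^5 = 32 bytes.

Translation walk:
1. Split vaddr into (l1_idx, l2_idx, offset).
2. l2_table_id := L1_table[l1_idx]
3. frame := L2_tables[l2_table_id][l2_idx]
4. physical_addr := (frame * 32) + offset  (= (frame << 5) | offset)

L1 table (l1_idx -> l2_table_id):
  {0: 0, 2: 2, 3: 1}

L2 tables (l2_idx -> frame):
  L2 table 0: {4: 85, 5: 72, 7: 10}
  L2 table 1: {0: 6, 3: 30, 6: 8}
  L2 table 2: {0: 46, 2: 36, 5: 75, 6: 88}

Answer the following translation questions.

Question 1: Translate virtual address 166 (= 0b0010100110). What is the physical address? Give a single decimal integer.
vaddr = 166 = 0b0010100110
Split: l1_idx=0, l2_idx=5, offset=6
L1[0] = 0
L2[0][5] = 72
paddr = 72 * 32 + 6 = 2310

Answer: 2310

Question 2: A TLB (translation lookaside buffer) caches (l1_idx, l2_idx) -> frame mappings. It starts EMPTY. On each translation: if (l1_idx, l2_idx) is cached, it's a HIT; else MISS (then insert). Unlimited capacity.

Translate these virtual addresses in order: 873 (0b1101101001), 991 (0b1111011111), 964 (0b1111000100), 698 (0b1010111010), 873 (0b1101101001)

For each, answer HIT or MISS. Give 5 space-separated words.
Answer: MISS MISS HIT MISS HIT

Derivation:
vaddr=873: (3,3) not in TLB -> MISS, insert
vaddr=991: (3,6) not in TLB -> MISS, insert
vaddr=964: (3,6) in TLB -> HIT
vaddr=698: (2,5) not in TLB -> MISS, insert
vaddr=873: (3,3) in TLB -> HIT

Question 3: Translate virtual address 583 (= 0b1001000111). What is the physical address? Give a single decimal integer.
vaddr = 583 = 0b1001000111
Split: l1_idx=2, l2_idx=2, offset=7
L1[2] = 2
L2[2][2] = 36
paddr = 36 * 32 + 7 = 1159

Answer: 1159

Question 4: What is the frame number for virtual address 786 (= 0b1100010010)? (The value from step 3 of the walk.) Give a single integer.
Answer: 6

Derivation:
vaddr = 786: l1_idx=3, l2_idx=0
L1[3] = 1; L2[1][0] = 6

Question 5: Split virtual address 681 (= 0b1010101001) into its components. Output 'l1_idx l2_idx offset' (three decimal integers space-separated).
Answer: 2 5 9

Derivation:
vaddr = 681 = 0b1010101001
  top 2 bits -> l1_idx = 2
  next 3 bits -> l2_idx = 5
  bottom 5 bits -> offset = 9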